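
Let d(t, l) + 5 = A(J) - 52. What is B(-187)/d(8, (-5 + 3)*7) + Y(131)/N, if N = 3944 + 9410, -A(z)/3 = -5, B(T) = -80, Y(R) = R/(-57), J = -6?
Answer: 10148123/5328246 ≈ 1.9046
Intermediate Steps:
Y(R) = -R/57 (Y(R) = R*(-1/57) = -R/57)
A(z) = 15 (A(z) = -3*(-5) = 15)
d(t, l) = -42 (d(t, l) = -5 + (15 - 52) = -5 - 37 = -42)
N = 13354
B(-187)/d(8, (-5 + 3)*7) + Y(131)/N = -80/(-42) - 1/57*131/13354 = -80*(-1/42) - 131/57*1/13354 = 40/21 - 131/761178 = 10148123/5328246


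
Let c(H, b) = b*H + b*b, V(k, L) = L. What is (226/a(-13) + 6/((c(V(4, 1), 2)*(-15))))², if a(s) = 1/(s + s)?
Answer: 7768835881/225 ≈ 3.4528e+7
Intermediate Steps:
c(H, b) = b² + H*b (c(H, b) = H*b + b² = b² + H*b)
a(s) = 1/(2*s)
(226/a(-13) + 6/((c(V(4, 1), 2)*(-15))))² = (226/(((½)/(-13))) + 6/(((2*(1 + 2))*(-15))))² = (226/(((½)*(-1/13))) + 6/(((2*3)*(-15))))² = (226/(-1/26) + 6/((6*(-15))))² = (226*(-26) + 6/(-90))² = (-5876 + 6*(-1/90))² = (-5876 - 1/15)² = (-88141/15)² = 7768835881/225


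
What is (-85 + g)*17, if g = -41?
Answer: -2142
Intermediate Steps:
(-85 + g)*17 = (-85 - 41)*17 = -126*17 = -2142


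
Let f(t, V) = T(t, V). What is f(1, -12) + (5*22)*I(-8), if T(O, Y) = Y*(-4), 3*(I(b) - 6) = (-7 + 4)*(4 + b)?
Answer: 1148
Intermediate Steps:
I(b) = 2 - b (I(b) = 6 + ((-7 + 4)*(4 + b))/3 = 6 + (-3*(4 + b))/3 = 6 + (-12 - 3*b)/3 = 6 + (-4 - b) = 2 - b)
T(O, Y) = -4*Y
f(t, V) = -4*V
f(1, -12) + (5*22)*I(-8) = -4*(-12) + (5*22)*(2 - 1*(-8)) = 48 + 110*(2 + 8) = 48 + 110*10 = 48 + 1100 = 1148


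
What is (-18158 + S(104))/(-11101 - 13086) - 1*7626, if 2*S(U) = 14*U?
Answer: -184432632/24187 ≈ -7625.3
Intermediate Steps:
S(U) = 7*U (S(U) = (14*U)/2 = 7*U)
(-18158 + S(104))/(-11101 - 13086) - 1*7626 = (-18158 + 7*104)/(-11101 - 13086) - 1*7626 = (-18158 + 728)/(-24187) - 7626 = -17430*(-1/24187) - 7626 = 17430/24187 - 7626 = -184432632/24187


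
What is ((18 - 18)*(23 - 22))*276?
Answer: 0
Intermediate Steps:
((18 - 18)*(23 - 22))*276 = (0*1)*276 = 0*276 = 0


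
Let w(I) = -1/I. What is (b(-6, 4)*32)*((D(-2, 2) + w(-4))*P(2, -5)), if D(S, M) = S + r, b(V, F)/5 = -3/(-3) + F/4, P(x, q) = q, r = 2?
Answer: -400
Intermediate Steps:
b(V, F) = 5 + 5*F/4 (b(V, F) = 5*(-3/(-3) + F/4) = 5*(-3*(-1/3) + F*(1/4)) = 5*(1 + F/4) = 5 + 5*F/4)
D(S, M) = 2 + S (D(S, M) = S + 2 = 2 + S)
(b(-6, 4)*32)*((D(-2, 2) + w(-4))*P(2, -5)) = ((5 + (5/4)*4)*32)*(((2 - 2) - 1/(-4))*(-5)) = ((5 + 5)*32)*((0 - 1*(-1/4))*(-5)) = (10*32)*((0 + 1/4)*(-5)) = 320*((1/4)*(-5)) = 320*(-5/4) = -400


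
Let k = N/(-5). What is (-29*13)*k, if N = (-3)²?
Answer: 3393/5 ≈ 678.60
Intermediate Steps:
N = 9
k = -9/5 (k = 9/(-5) = 9*(-⅕) = -9/5 ≈ -1.8000)
(-29*13)*k = -29*13*(-9/5) = -377*(-9/5) = 3393/5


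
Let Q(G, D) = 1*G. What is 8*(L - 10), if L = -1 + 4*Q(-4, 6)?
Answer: -216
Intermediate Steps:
Q(G, D) = G
L = -17 (L = -1 + 4*(-4) = -1 - 16 = -17)
8*(L - 10) = 8*(-17 - 10) = 8*(-27) = -216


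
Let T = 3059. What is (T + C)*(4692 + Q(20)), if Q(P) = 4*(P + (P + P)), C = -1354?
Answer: 8409060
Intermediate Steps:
Q(P) = 12*P (Q(P) = 4*(P + 2*P) = 4*(3*P) = 12*P)
(T + C)*(4692 + Q(20)) = (3059 - 1354)*(4692 + 12*20) = 1705*(4692 + 240) = 1705*4932 = 8409060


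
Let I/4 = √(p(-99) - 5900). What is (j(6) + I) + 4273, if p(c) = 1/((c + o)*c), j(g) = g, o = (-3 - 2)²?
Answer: 4279 + 2*I*√35183846786/1221 ≈ 4279.0 + 307.25*I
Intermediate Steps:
o = 25 (o = (-5)² = 25)
p(c) = 1/(c*(25 + c)) (p(c) = 1/((c + 25)*c) = 1/((25 + c)*c) = 1/(c*(25 + c)))
I = 2*I*√35183846786/1221 (I = 4*√(1/((-99)*(25 - 99)) - 5900) = 4*√(-1/99/(-74) - 5900) = 4*√(-1/99*(-1/74) - 5900) = 4*√(1/7326 - 5900) = 4*√(-43223399/7326) = 4*(I*√35183846786/2442) = 2*I*√35183846786/1221 ≈ 307.25*I)
(j(6) + I) + 4273 = (6 + 2*I*√35183846786/1221) + 4273 = 4279 + 2*I*√35183846786/1221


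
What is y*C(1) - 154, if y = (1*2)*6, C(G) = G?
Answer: -142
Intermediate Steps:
y = 12 (y = 2*6 = 12)
y*C(1) - 154 = 12*1 - 154 = 12 - 154 = -142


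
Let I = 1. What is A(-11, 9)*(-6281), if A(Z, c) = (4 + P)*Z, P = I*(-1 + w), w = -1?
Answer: 138182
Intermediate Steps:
P = -2 (P = 1*(-1 - 1) = 1*(-2) = -2)
A(Z, c) = 2*Z (A(Z, c) = (4 - 2)*Z = 2*Z)
A(-11, 9)*(-6281) = (2*(-11))*(-6281) = -22*(-6281) = 138182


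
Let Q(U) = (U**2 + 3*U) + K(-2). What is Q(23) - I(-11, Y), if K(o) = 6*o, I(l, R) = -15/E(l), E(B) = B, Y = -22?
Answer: 6431/11 ≈ 584.64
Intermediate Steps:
I(l, R) = -15/l
Q(U) = -12 + U**2 + 3*U (Q(U) = (U**2 + 3*U) + 6*(-2) = (U**2 + 3*U) - 12 = -12 + U**2 + 3*U)
Q(23) - I(-11, Y) = (-12 + 23**2 + 3*23) - (-15)/(-11) = (-12 + 529 + 69) - (-15)*(-1)/11 = 586 - 1*15/11 = 586 - 15/11 = 6431/11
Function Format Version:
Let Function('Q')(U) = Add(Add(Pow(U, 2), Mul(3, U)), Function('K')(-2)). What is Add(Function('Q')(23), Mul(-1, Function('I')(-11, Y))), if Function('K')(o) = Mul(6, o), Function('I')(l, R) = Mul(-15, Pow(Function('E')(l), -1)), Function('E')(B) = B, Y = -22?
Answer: Rational(6431, 11) ≈ 584.64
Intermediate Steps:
Function('I')(l, R) = Mul(-15, Pow(l, -1))
Function('Q')(U) = Add(-12, Pow(U, 2), Mul(3, U)) (Function('Q')(U) = Add(Add(Pow(U, 2), Mul(3, U)), Mul(6, -2)) = Add(Add(Pow(U, 2), Mul(3, U)), -12) = Add(-12, Pow(U, 2), Mul(3, U)))
Add(Function('Q')(23), Mul(-1, Function('I')(-11, Y))) = Add(Add(-12, Pow(23, 2), Mul(3, 23)), Mul(-1, Mul(-15, Pow(-11, -1)))) = Add(Add(-12, 529, 69), Mul(-1, Mul(-15, Rational(-1, 11)))) = Add(586, Mul(-1, Rational(15, 11))) = Add(586, Rational(-15, 11)) = Rational(6431, 11)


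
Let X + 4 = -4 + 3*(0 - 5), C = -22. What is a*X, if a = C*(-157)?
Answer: -79442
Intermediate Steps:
a = 3454 (a = -22*(-157) = 3454)
X = -23 (X = -4 + (-4 + 3*(0 - 5)) = -4 + (-4 + 3*(-5)) = -4 + (-4 - 15) = -4 - 19 = -23)
a*X = 3454*(-23) = -79442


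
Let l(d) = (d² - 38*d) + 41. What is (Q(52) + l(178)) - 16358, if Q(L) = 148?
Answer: 8751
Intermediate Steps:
l(d) = 41 + d² - 38*d
(Q(52) + l(178)) - 16358 = (148 + (41 + 178² - 38*178)) - 16358 = (148 + (41 + 31684 - 6764)) - 16358 = (148 + 24961) - 16358 = 25109 - 16358 = 8751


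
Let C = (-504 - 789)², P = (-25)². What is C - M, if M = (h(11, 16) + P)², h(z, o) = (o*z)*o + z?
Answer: -10244455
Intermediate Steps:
P = 625
h(z, o) = z + z*o² (h(z, o) = z*o² + z = z + z*o²)
C = 1671849 (C = (-1293)² = 1671849)
M = 11916304 (M = (11*(1 + 16²) + 625)² = (11*(1 + 256) + 625)² = (11*257 + 625)² = (2827 + 625)² = 3452² = 11916304)
C - M = 1671849 - 1*11916304 = 1671849 - 11916304 = -10244455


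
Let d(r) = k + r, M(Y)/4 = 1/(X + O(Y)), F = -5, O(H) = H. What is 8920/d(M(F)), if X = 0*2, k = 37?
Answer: 44600/181 ≈ 246.41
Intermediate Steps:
X = 0
M(Y) = 4/Y (M(Y) = 4/(0 + Y) = 4/Y)
d(r) = 37 + r
8920/d(M(F)) = 8920/(37 + 4/(-5)) = 8920/(37 + 4*(-1/5)) = 8920/(37 - 4/5) = 8920/(181/5) = 8920*(5/181) = 44600/181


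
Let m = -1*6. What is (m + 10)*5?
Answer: 20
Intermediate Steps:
m = -6
(m + 10)*5 = (-6 + 10)*5 = 4*5 = 20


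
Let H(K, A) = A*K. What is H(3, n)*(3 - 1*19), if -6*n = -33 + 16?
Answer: -136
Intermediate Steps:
n = 17/6 (n = -(-33 + 16)/6 = -⅙*(-17) = 17/6 ≈ 2.8333)
H(3, n)*(3 - 1*19) = ((17/6)*3)*(3 - 1*19) = 17*(3 - 19)/2 = (17/2)*(-16) = -136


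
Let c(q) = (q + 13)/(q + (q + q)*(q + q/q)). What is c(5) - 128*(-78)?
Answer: 648978/65 ≈ 9984.3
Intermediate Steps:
c(q) = (13 + q)/(q + 2*q*(1 + q)) (c(q) = (13 + q)/(q + (2*q)*(q + 1)) = (13 + q)/(q + (2*q)*(1 + q)) = (13 + q)/(q + 2*q*(1 + q)))
c(5) - 128*(-78) = (13 + 5)/(5*(3 + 2*5)) - 128*(-78) = (1/5)*18/(3 + 10) + 9984 = (1/5)*18/13 + 9984 = (1/5)*(1/13)*18 + 9984 = 18/65 + 9984 = 648978/65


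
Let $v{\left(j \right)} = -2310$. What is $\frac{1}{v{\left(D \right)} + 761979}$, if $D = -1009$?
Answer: $\frac{1}{759669} \approx 1.3164 \cdot 10^{-6}$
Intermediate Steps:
$\frac{1}{v{\left(D \right)} + 761979} = \frac{1}{-2310 + 761979} = \frac{1}{759669}$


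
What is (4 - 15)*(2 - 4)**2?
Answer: -44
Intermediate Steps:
(4 - 15)*(2 - 4)**2 = -11*(-2)**2 = -11*4 = -44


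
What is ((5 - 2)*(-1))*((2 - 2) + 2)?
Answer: -6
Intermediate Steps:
((5 - 2)*(-1))*((2 - 2) + 2) = (3*(-1))*(0 + 2) = -3*2 = -6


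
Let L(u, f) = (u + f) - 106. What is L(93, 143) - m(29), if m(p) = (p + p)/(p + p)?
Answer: 129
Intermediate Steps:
L(u, f) = -106 + f + u (L(u, f) = (f + u) - 106 = -106 + f + u)
m(p) = 1 (m(p) = (2*p)/((2*p)) = (2*p)*(1/(2*p)) = 1)
L(93, 143) - m(29) = (-106 + 143 + 93) - 1*1 = 130 - 1 = 129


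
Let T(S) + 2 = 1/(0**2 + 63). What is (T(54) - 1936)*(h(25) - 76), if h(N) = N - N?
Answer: 9279068/63 ≈ 1.4729e+5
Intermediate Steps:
T(S) = -125/63 (T(S) = -2 + 1/(0**2 + 63) = -2 + 1/(0 + 63) = -2 + 1/63 = -125/63)
h(N) = 0
(T(54) - 1936)*(h(25) - 76) = (-125/63 - 1936)*(0 - 76) = -122093/63*(-76) = 9279068/63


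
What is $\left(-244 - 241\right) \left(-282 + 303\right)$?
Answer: $-10185$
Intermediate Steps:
$\left(-244 - 241\right) \left(-282 + 303\right) = \left(-244 - 241\right) 21 = \left(-485\right) 21 = -10185$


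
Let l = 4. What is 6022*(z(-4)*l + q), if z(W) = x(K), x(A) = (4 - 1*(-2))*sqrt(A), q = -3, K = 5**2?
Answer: 704574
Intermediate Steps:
K = 25
x(A) = 6*sqrt(A) (x(A) = (4 + 2)*sqrt(A) = 6*sqrt(A))
z(W) = 30 (z(W) = 6*sqrt(25) = 6*5 = 30)
6022*(z(-4)*l + q) = 6022*(30*4 - 3) = 6022*(120 - 3) = 6022*117 = 704574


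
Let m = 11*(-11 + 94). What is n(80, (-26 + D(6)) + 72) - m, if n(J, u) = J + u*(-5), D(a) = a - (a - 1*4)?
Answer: -1083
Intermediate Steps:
D(a) = 4 (D(a) = a - (a - 4) = a - (-4 + a) = a + (4 - a) = 4)
n(J, u) = J - 5*u
m = 913 (m = 11*83 = 913)
n(80, (-26 + D(6)) + 72) - m = (80 - 5*((-26 + 4) + 72)) - 1*913 = (80 - 5*(-22 + 72)) - 913 = (80 - 5*50) - 913 = (80 - 250) - 913 = -170 - 913 = -1083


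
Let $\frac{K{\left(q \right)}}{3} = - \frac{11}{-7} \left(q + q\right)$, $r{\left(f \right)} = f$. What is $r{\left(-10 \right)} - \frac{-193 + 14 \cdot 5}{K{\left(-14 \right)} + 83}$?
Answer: $- \frac{613}{49} \approx -12.51$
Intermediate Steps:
$K{\left(q \right)} = \frac{66 q}{7}$ ($K{\left(q \right)} = 3 - \frac{11}{-7} \left(q + q\right) = 3 \left(-11\right) \left(- \frac{1}{7}\right) 2 q = 3 \frac{11 \cdot 2 q}{7} = 3 \frac{22 q}{7} = \frac{66 q}{7}$)
$r{\left(-10 \right)} - \frac{-193 + 14 \cdot 5}{K{\left(-14 \right)} + 83} = -10 - \frac{-193 + 14 \cdot 5}{\frac{66}{7} \left(-14\right) + 83} = -10 - \frac{-193 + 70}{-132 + 83} = -10 - - \frac{123}{-49} = -10 - \left(-123\right) \left(- \frac{1}{49}\right) = -10 - \frac{123}{49} = - \frac{613}{49}$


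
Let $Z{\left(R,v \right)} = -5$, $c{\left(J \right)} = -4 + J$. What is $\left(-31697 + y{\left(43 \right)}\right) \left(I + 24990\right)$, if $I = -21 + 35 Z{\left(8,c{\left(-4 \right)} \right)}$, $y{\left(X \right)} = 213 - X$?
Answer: $-781680438$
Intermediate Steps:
$I = -196$ ($I = -21 + 35 \left(-5\right) = -21 - 175 = -196$)
$\left(-31697 + y{\left(43 \right)}\right) \left(I + 24990\right) = \left(-31697 + \left(213 - 43\right)\right) \left(-196 + 24990\right) = \left(-31697 + \left(213 - 43\right)\right) 24794 = \left(-31697 + 170\right) 24794 = \left(-31527\right) 24794 = -781680438$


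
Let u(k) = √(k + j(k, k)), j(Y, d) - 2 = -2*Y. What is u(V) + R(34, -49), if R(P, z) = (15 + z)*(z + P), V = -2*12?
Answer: 510 + √26 ≈ 515.10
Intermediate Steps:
j(Y, d) = 2 - 2*Y
V = -24
R(P, z) = (15 + z)*(P + z)
u(k) = √(2 - k) (u(k) = √(k + (2 - 2*k)) = √(2 - k))
u(V) + R(34, -49) = √(2 - 1*(-24)) + ((-49)² + 15*34 + 15*(-49) + 34*(-49)) = √(2 + 24) + (2401 + 510 - 735 - 1666) = √26 + 510 = 510 + √26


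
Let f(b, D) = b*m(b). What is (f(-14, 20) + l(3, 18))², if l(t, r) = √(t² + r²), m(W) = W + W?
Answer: 153997 + 2352*√37 ≈ 1.6830e+5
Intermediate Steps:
m(W) = 2*W
f(b, D) = 2*b² (f(b, D) = b*(2*b) = 2*b²)
l(t, r) = √(r² + t²)
(f(-14, 20) + l(3, 18))² = (2*(-14)² + √(18² + 3²))² = (2*196 + √(324 + 9))² = (392 + √333)² = (392 + 3*√37)²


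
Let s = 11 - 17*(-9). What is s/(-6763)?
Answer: -164/6763 ≈ -0.024250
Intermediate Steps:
s = 164 (s = 11 + 153 = 164)
s/(-6763) = 164/(-6763) = 164*(-1/6763) = -164/6763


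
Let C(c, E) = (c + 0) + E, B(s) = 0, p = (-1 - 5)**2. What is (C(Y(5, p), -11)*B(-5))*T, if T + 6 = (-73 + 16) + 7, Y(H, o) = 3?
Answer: 0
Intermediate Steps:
p = 36 (p = (-6)**2 = 36)
C(c, E) = E + c (C(c, E) = c + E = E + c)
T = -56 (T = -6 + ((-73 + 16) + 7) = -6 + (-57 + 7) = -6 - 50 = -56)
(C(Y(5, p), -11)*B(-5))*T = ((-11 + 3)*0)*(-56) = -8*0*(-56) = 0*(-56) = 0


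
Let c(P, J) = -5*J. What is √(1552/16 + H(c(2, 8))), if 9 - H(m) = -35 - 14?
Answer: √155 ≈ 12.450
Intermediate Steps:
H(m) = 58 (H(m) = 9 - (-35 - 14) = 9 - 1*(-49) = 9 + 49 = 58)
√(1552/16 + H(c(2, 8))) = √(1552/16 + 58) = √(1552*(1/16) + 58) = √(97 + 58) = √155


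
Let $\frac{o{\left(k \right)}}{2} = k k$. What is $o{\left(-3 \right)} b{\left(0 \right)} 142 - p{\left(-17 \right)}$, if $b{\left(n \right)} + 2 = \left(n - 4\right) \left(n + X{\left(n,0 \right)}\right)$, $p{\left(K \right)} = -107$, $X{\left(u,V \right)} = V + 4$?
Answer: $-45901$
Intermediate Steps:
$X{\left(u,V \right)} = 4 + V$
$o{\left(k \right)} = 2 k^{2}$ ($o{\left(k \right)} = 2 k k = 2 k^{2}$)
$b{\left(n \right)} = -2 + \left(-4 + n\right) \left(4 + n\right)$ ($b{\left(n \right)} = -2 + \left(n - 4\right) \left(n + \left(4 + 0\right)\right) = -2 + \left(-4 + n\right) \left(n + 4\right) = -2 + \left(-4 + n\right) \left(4 + n\right)$)
$o{\left(-3 \right)} b{\left(0 \right)} 142 - p{\left(-17 \right)} = 2 \left(-3\right)^{2} \left(-18 + 0^{2}\right) 142 - -107 = 2 \cdot 9 \left(-18 + 0\right) 142 + 107 = 18 \left(-18\right) 142 + 107 = \left(-324\right) 142 + 107 = -46008 + 107 = -45901$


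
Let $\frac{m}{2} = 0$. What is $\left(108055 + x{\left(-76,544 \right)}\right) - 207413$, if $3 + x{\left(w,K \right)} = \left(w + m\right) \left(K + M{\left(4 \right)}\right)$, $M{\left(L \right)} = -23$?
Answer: $-138957$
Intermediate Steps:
$m = 0$ ($m = 2 \cdot 0 = 0$)
$x{\left(w,K \right)} = -3 + w \left(-23 + K\right)$ ($x{\left(w,K \right)} = -3 + \left(w + 0\right) \left(K - 23\right) = -3 + w \left(-23 + K\right)$)
$\left(108055 + x{\left(-76,544 \right)}\right) - 207413 = \left(108055 - 39599\right) - 207413 = 68456 - 207413 = -138957$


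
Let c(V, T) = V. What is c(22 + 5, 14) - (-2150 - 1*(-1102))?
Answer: 1075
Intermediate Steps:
c(22 + 5, 14) - (-2150 - 1*(-1102)) = (22 + 5) - (-2150 - 1*(-1102)) = 27 - (-2150 + 1102) = 27 - 1*(-1048) = 27 + 1048 = 1075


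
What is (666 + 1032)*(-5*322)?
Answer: -2733780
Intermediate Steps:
(666 + 1032)*(-5*322) = 1698*(-1610) = -2733780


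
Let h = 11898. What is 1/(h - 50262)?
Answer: -1/38364 ≈ -2.6066e-5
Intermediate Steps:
1/(h - 50262) = 1/(11898 - 50262) = 1/(-38364) = -1/38364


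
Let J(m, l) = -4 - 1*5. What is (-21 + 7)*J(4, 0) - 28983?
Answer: -28857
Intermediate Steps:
J(m, l) = -9 (J(m, l) = -4 - 5 = -9)
(-21 + 7)*J(4, 0) - 28983 = (-21 + 7)*(-9) - 28983 = -14*(-9) - 28983 = 126 - 28983 = -28857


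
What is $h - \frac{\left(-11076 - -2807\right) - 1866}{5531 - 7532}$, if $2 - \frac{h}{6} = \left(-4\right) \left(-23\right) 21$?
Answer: $- \frac{23181715}{2001} \approx -11585.0$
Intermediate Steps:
$h = -11580$ ($h = 12 - 6 \left(-4\right) \left(-23\right) 21 = 12 - 6 \cdot 92 \cdot 21 = 12 - 11592 = -11580$)
$h - \frac{\left(-11076 - -2807\right) - 1866}{5531 - 7532} = -11580 - \frac{\left(-11076 - -2807\right) - 1866}{5531 - 7532} = -11580 - \frac{\left(-11076 + 2807\right) - 1866}{-2001} = -11580 - \left(-8269 - 1866\right) \left(- \frac{1}{2001}\right) = -11580 - \left(-10135\right) \left(- \frac{1}{2001}\right) = -11580 - \frac{10135}{2001} = - \frac{23181715}{2001}$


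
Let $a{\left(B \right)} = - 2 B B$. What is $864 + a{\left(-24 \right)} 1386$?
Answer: $-1595808$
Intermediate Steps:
$a{\left(B \right)} = - 2 B^{2}$
$864 + a{\left(-24 \right)} 1386 = 864 + - 2 \left(-24\right)^{2} \cdot 1386 = 864 + \left(-2\right) 576 \cdot 1386 = 864 - 1596672 = -1595808$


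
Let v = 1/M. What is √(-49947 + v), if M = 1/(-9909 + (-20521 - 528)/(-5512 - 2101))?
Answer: I*√3468959975227/7613 ≈ 244.65*I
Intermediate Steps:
M = -7613/75416168 (M = 1/(-9909 - 21049/(-7613)) = 1/(-9909 - 21049*(-1/7613)) = 1/(-9909 + 21049/7613) = 1/(-75416168/7613) = -7613/75416168 ≈ -0.00010095)
v = -75416168/7613 (v = 1/(-7613/75416168) = -75416168/7613 ≈ -9906.2)
√(-49947 + v) = √(-49947 - 75416168/7613) = √(-455662679/7613) = I*√3468959975227/7613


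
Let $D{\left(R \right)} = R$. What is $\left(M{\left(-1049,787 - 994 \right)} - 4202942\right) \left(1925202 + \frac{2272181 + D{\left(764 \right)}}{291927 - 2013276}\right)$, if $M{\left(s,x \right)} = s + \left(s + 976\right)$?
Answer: $- \frac{13932025372485743392}{1721349} \approx -8.0937 \cdot 10^{12}$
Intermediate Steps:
$M{\left(s,x \right)} = 976 + 2 s$ ($M{\left(s,x \right)} = s + \left(976 + s\right) = 976 + 2 s$)
$\left(M{\left(-1049,787 - 994 \right)} - 4202942\right) \left(1925202 + \frac{2272181 + D{\left(764 \right)}}{291927 - 2013276}\right) = \left(\left(976 + 2 \left(-1049\right)\right) - 4202942\right) \left(1925202 + \frac{2272181 + 764}{291927 - 2013276}\right) = \left(\left(976 - 2098\right) - 4202942\right) \left(1925202 + \frac{2272945}{-1721349}\right) = \left(-1122 - 4202942\right) \left(1925202 + 2272945 \left(- \frac{1}{1721349}\right)\right) = - 4204064 \left(1925202 - \frac{2272945}{1721349}\right) = \left(-4204064\right) \frac{3313942264553}{1721349} = - \frac{13932025372485743392}{1721349}$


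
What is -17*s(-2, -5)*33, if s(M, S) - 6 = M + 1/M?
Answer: -3927/2 ≈ -1963.5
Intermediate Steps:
s(M, S) = 6 + M + 1/M (s(M, S) = 6 + (M + 1/M) = 6 + M + 1/M)
-17*s(-2, -5)*33 = -17*(6 - 2 + 1/(-2))*33 = -17*(6 - 2 - ½)*33 = -17*7/2*33 = -119/2*33 = -3927/2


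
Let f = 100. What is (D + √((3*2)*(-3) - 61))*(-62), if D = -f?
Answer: 6200 - 62*I*√79 ≈ 6200.0 - 551.07*I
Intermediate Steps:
D = -100 (D = -1*100 = -100)
(D + √((3*2)*(-3) - 61))*(-62) = (-100 + √((3*2)*(-3) - 61))*(-62) = (-100 + √(6*(-3) - 61))*(-62) = (-100 + √(-18 - 61))*(-62) = (-100 + √(-79))*(-62) = (-100 + I*√79)*(-62) = 6200 - 62*I*√79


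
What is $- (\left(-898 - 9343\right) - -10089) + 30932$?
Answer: $31084$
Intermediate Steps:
$- (\left(-898 - 9343\right) - -10089) + 30932 = - (\left(-898 - 9343\right) + 10089) + 30932 = - (-10241 + 10089) + 30932 = \left(-1\right) \left(-152\right) + 30932 = 152 + 30932 = 31084$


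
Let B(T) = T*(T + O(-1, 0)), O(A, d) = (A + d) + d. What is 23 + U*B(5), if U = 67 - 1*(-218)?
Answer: 5723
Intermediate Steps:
U = 285 (U = 67 + 218 = 285)
O(A, d) = A + 2*d
B(T) = T*(-1 + T) (B(T) = T*(T + (-1 + 2*0)) = T*(T + (-1 + 0)) = T*(T - 1) = T*(-1 + T))
23 + U*B(5) = 23 + 285*(5*(-1 + 5)) = 23 + 285*(5*4) = 23 + 285*20 = 23 + 5700 = 5723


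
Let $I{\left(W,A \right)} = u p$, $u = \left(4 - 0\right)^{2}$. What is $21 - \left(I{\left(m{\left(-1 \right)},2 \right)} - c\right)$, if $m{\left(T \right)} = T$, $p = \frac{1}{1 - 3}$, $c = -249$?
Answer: $-220$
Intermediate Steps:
$p = - \frac{1}{2}$ ($p = \frac{1}{-2} = - \frac{1}{2} \approx -0.5$)
$u = 16$ ($u = \left(4 + \left(-4 + 4\right)\right)^{2} = \left(4 + 0\right)^{2} = 4^{2} = 16$)
$I{\left(W,A \right)} = -8$ ($I{\left(W,A \right)} = 16 \left(- \frac{1}{2}\right) = -8$)
$21 - \left(I{\left(m{\left(-1 \right)},2 \right)} - c\right) = 21 - \left(-8 - -249\right) = 21 - \left(-8 + 249\right) = 21 - 241 = -220$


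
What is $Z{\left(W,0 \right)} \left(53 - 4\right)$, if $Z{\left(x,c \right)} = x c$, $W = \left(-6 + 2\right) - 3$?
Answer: $0$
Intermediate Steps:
$W = -7$ ($W = -4 - 3 = -7$)
$Z{\left(x,c \right)} = c x$
$Z{\left(W,0 \right)} \left(53 - 4\right) = 0 \left(-7\right) \left(53 - 4\right) = 0 \left(53 - 4\right) = 0 \cdot 49 = 0$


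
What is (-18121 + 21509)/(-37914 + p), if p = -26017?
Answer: -484/9133 ≈ -0.052995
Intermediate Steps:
(-18121 + 21509)/(-37914 + p) = (-18121 + 21509)/(-37914 - 26017) = 3388/(-63931) = 3388*(-1/63931) = -484/9133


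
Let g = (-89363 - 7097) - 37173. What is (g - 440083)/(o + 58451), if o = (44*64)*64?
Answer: -573716/238675 ≈ -2.4038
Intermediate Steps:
o = 180224 (o = 2816*64 = 180224)
g = -133633 (g = -96460 - 37173 = -133633)
(g - 440083)/(o + 58451) = (-133633 - 440083)/(180224 + 58451) = -573716/238675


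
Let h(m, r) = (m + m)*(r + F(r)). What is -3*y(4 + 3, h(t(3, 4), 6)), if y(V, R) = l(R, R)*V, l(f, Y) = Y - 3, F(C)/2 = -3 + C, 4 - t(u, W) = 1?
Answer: -1449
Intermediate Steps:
t(u, W) = 3 (t(u, W) = 4 - 1*1 = 4 - 1 = 3)
F(C) = -6 + 2*C (F(C) = 2*(-3 + C) = -6 + 2*C)
l(f, Y) = -3 + Y
h(m, r) = 2*m*(-6 + 3*r) (h(m, r) = (m + m)*(r + (-6 + 2*r)) = (2*m)*(-6 + 3*r) = 2*m*(-6 + 3*r))
y(V, R) = V*(-3 + R) (y(V, R) = (-3 + R)*V = V*(-3 + R))
-3*y(4 + 3, h(t(3, 4), 6)) = -3*(4 + 3)*(-3 + 6*3*(-2 + 6)) = -21*(-3 + 6*3*4) = -21*(-3 + 72) = -21*69 = -3*483 = -1449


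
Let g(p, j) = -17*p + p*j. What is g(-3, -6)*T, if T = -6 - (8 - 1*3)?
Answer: -759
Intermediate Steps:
g(p, j) = -17*p + j*p
T = -11 (T = -6 - (8 - 3) = -6 - 1*5 = -6 - 5 = -11)
g(-3, -6)*T = -3*(-17 - 6)*(-11) = -3*(-23)*(-11) = 69*(-11) = -759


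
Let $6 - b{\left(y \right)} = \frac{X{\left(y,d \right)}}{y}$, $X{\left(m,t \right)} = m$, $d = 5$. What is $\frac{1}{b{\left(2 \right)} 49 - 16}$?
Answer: $\frac{1}{229} \approx 0.0043668$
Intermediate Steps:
$b{\left(y \right)} = 5$ ($b{\left(y \right)} = 6 - \frac{y}{y} = 6 - 1 = 5$)
$\frac{1}{b{\left(2 \right)} 49 - 16} = \frac{1}{5 \cdot 49 - 16} = \frac{1}{245 - 16} = \frac{1}{229}$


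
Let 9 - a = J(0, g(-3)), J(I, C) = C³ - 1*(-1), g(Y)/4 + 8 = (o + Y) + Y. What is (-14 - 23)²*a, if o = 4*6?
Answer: -87605048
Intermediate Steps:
o = 24
g(Y) = 64 + 8*Y (g(Y) = -32 + 4*((24 + Y) + Y) = -32 + 4*(24 + 2*Y) = -32 + (96 + 8*Y) = 64 + 8*Y)
J(I, C) = 1 + C³ (J(I, C) = C³ + 1 = 1 + C³)
a = -63992 (a = 9 - (1 + (64 + 8*(-3))³) = 9 - (1 + (64 - 24)³) = 9 - (1 + 40³) = 9 - (1 + 64000) = 9 - 1*64001 = 9 - 64001 = -63992)
(-14 - 23)²*a = (-14 - 23)²*(-63992) = (-37)²*(-63992) = 1369*(-63992) = -87605048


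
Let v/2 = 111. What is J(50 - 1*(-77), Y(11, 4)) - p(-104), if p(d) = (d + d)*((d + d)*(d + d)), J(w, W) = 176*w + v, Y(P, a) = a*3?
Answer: 9021486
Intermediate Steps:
v = 222 (v = 2*111 = 222)
Y(P, a) = 3*a
J(w, W) = 222 + 176*w (J(w, W) = 176*w + 222 = 222 + 176*w)
p(d) = 8*d³ (p(d) = (2*d)*((2*d)*(2*d)) = (2*d)*(4*d²) = 8*d³)
J(50 - 1*(-77), Y(11, 4)) - p(-104) = (222 + 176*(50 - 1*(-77))) - 8*(-104)³ = (222 + 176*(50 + 77)) - 8*(-1124864) = (222 + 176*127) - 1*(-8998912) = (222 + 22352) + 8998912 = 22574 + 8998912 = 9021486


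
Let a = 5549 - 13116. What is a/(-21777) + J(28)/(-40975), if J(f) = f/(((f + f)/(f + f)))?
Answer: 44206867/127473225 ≈ 0.34679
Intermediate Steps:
a = -7567
J(f) = f (J(f) = f/(((2*f)/((2*f)))) = f/(((2*f)*(1/(2*f)))) = f/1 = f*1 = f)
a/(-21777) + J(28)/(-40975) = -7567/(-21777) + 28/(-40975) = -7567*(-1/21777) + 28*(-1/40975) = 1081/3111 - 28/40975 = 44206867/127473225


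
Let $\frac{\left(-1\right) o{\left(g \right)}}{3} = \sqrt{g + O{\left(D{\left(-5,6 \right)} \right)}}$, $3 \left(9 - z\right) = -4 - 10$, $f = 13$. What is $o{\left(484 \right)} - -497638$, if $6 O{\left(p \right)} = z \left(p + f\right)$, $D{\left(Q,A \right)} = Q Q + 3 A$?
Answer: $497638 - 8 \sqrt{86} \approx 4.9756 \cdot 10^{5}$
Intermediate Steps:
$z = \frac{41}{3}$ ($z = 9 - \frac{-4 - 10}{3} = 9 - - \frac{14}{3} = 9 + \frac{14}{3} = \frac{41}{3} \approx 13.667$)
$D{\left(Q,A \right)} = Q^{2} + 3 A$
$O{\left(p \right)} = \frac{533}{18} + \frac{41 p}{18}$ ($O{\left(p \right)} = \frac{\frac{41}{3} \left(p + 13\right)}{6} = \frac{\frac{41}{3} \left(13 + p\right)}{6} = \frac{\frac{533}{3} + \frac{41 p}{3}}{6} = \frac{533}{18} + \frac{41 p}{18}$)
$o{\left(g \right)} = - 3 \sqrt{\frac{1148}{9} + g}$ ($o{\left(g \right)} = - 3 \sqrt{g + \left(\frac{533}{18} + \frac{41 \left(\left(-5\right)^{2} + 3 \cdot 6\right)}{18}\right)} = - 3 \sqrt{g + \left(\frac{533}{18} + \frac{41 \left(25 + 18\right)}{18}\right)} = - 3 \sqrt{g + \left(\frac{533}{18} + \frac{41}{18} \cdot 43\right)} = - 3 \sqrt{g + \left(\frac{533}{18} + \frac{1763}{18}\right)} = - 3 \sqrt{g + \frac{1148}{9}} = - 3 \sqrt{\frac{1148}{9} + g}$)
$o{\left(484 \right)} - -497638 = - \sqrt{1148 + 9 \cdot 484} - -497638 = - \sqrt{1148 + 4356} + 497638 = - \sqrt{5504} + 497638 = - 8 \sqrt{86} + 497638 = 497638 - 8 \sqrt{86}$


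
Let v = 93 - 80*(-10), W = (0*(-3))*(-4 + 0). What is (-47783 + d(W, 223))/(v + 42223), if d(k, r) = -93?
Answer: -11969/10779 ≈ -1.1104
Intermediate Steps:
W = 0 (W = 0*(-4) = 0)
v = 893 (v = 93 + 800 = 893)
(-47783 + d(W, 223))/(v + 42223) = (-47783 - 93)/(893 + 42223) = -47876/43116 = -47876*1/43116 = -11969/10779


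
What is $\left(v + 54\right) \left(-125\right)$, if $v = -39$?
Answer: $-1875$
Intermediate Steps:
$\left(v + 54\right) \left(-125\right) = \left(-39 + 54\right) \left(-125\right) = 15 \left(-125\right) = -1875$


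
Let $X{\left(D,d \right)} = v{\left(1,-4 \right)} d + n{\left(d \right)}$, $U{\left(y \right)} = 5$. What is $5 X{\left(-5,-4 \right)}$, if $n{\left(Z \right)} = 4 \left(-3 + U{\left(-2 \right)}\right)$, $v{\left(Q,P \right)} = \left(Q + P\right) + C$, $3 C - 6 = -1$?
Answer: $\frac{200}{3} \approx 66.667$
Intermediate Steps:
$C = \frac{5}{3}$ ($C = 2 + \frac{1}{3} \left(-1\right) = 2 - \frac{1}{3} = \frac{5}{3} \approx 1.6667$)
$v{\left(Q,P \right)} = \frac{5}{3} + P + Q$ ($v{\left(Q,P \right)} = \left(Q + P\right) + \frac{5}{3} = \left(P + Q\right) + \frac{5}{3} = \frac{5}{3} + P + Q$)
$n{\left(Z \right)} = 8$ ($n{\left(Z \right)} = 4 \left(-3 + 5\right) = 4 \cdot 2 = 8$)
$X{\left(D,d \right)} = 8 - \frac{4 d}{3}$ ($X{\left(D,d \right)} = \left(\frac{5}{3} - 4 + 1\right) d + 8 = - \frac{4 d}{3} + 8 = 8 - \frac{4 d}{3}$)
$5 X{\left(-5,-4 \right)} = 5 \left(8 - - \frac{16}{3}\right) = 5 \left(8 + \frac{16}{3}\right) = 5 \cdot \frac{40}{3} = \frac{200}{3}$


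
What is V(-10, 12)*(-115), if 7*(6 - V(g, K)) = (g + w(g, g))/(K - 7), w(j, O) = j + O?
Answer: -5520/7 ≈ -788.57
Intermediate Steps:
w(j, O) = O + j
V(g, K) = 6 - 3*g/(7*(-7 + K)) (V(g, K) = 6 - (g + (g + g))/(7*(K - 7)) = 6 - (g + 2*g)/(7*(-7 + K)) = 6 - 3*g/(7*(-7 + K)))
V(-10, 12)*(-115) = (3*(-98 - 1*(-10) + 14*12)/(7*(-7 + 12)))*(-115) = ((3/7)*(-98 + 10 + 168)/5)*(-115) = ((3/7)*(1/5)*80)*(-115) = (48/7)*(-115) = -5520/7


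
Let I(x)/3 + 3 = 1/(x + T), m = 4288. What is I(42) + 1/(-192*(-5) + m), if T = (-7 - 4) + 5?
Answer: -140381/15744 ≈ -8.9165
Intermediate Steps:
T = -6 (T = -11 + 5 = -6)
I(x) = -9 + 3/(-6 + x) (I(x) = -9 + 3/(x - 6) = -9 + 3/(-6 + x))
I(42) + 1/(-192*(-5) + m) = 3*(19 - 3*42)/(-6 + 42) + 1/(-192*(-5) + 4288) = 3*(19 - 126)/36 + 1/(960 + 4288) = 3*(1/36)*(-107) + 1/5248 = -107/12 + 1/5248 = -140381/15744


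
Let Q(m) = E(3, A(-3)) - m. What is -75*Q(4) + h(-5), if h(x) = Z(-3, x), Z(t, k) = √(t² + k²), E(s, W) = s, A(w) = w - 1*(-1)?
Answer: 75 + √34 ≈ 80.831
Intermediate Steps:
A(w) = 1 + w (A(w) = w + 1 = 1 + w)
Z(t, k) = √(k² + t²)
Q(m) = 3 - m
h(x) = √(9 + x²) (h(x) = √(x² + (-3)²) = √(x² + 9) = √(9 + x²))
-75*Q(4) + h(-5) = -75*(3 - 1*4) + √(9 + (-5)²) = -75*(3 - 4) + √(9 + 25) = -75*(-1) + √34 = 75 + √34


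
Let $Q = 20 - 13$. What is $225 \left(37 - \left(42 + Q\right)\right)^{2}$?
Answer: $32400$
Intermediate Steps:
$Q = 7$ ($Q = 20 - 13 = 7$)
$225 \left(37 - \left(42 + Q\right)\right)^{2} = 225 \left(37 - 49\right)^{2} = 225 \left(-12\right)^{2} = 225 \cdot 144 = 32400$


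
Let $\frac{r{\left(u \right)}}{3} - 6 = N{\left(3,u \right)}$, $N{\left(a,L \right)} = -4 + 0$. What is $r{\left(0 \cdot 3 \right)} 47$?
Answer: $282$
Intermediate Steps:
$N{\left(a,L \right)} = -4$
$r{\left(u \right)} = 6$ ($r{\left(u \right)} = 18 + 3 \left(-4\right) = 18 - 12 = 6$)
$r{\left(0 \cdot 3 \right)} 47 = 6 \cdot 47 = 282$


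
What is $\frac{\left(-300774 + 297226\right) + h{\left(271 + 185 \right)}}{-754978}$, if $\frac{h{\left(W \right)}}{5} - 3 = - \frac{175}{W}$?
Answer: $\frac{1611923}{344269968} \approx 0.0046821$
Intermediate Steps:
$h{\left(W \right)} = 15 - \frac{875}{W}$ ($h{\left(W \right)} = 15 + 5 \left(- \frac{175}{W}\right) = 15 - \frac{875}{W}$)
$\frac{\left(-300774 + 297226\right) + h{\left(271 + 185 \right)}}{-754978} = \frac{\left(-300774 + 297226\right) + \left(15 - \frac{875}{271 + 185}\right)}{-754978} = \left(-3548 + \left(15 - \frac{875}{456}\right)\right) \left(- \frac{1}{754978}\right) = \left(-3548 + \frac{5965}{456}\right) \left(- \frac{1}{754978}\right) = \left(- \frac{1611923}{456}\right) \left(- \frac{1}{754978}\right) = \frac{1611923}{344269968}$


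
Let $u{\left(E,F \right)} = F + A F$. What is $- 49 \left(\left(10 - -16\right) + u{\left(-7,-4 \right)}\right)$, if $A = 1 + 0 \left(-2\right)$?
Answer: $-882$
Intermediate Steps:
$A = 1$ ($A = 1 + 0 = 1$)
$u{\left(E,F \right)} = 2 F$ ($u{\left(E,F \right)} = F + 1 F = F + F = 2 F$)
$- 49 \left(\left(10 - -16\right) + u{\left(-7,-4 \right)}\right) = - 49 \left(\left(10 - -16\right) + 2 \left(-4\right)\right) = - 49 \left(\left(10 + 16\right) - 8\right) = - 49 \left(26 - 8\right) = \left(-49\right) 18 = -882$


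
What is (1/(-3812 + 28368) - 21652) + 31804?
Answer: 249292513/24556 ≈ 10152.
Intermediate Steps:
(1/(-3812 + 28368) - 21652) + 31804 = (1/24556 - 21652) + 31804 = -531686511/24556 + 31804 = 249292513/24556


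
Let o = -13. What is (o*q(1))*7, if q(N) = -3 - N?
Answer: 364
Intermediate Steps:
(o*q(1))*7 = -13*(-3 - 1*1)*7 = -13*(-3 - 1)*7 = -13*(-4)*7 = 52*7 = 364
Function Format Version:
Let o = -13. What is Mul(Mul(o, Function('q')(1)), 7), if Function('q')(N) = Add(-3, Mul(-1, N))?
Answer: 364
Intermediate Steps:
Mul(Mul(o, Function('q')(1)), 7) = Mul(Mul(-13, Add(-3, Mul(-1, 1))), 7) = Mul(Mul(-13, Add(-3, -1)), 7) = Mul(Mul(-13, -4), 7) = Mul(52, 7) = 364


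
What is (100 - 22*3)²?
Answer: 1156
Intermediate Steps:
(100 - 22*3)² = (100 - 66)² = 34² = 1156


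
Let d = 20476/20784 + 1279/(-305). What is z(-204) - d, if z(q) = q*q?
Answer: 65957288869/1584780 ≈ 41619.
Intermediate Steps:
z(q) = q²
d = -5084389/1584780 (d = 20476*(1/20784) + 1279*(-1/305) = 5119/5196 - 1279/305 = -5084389/1584780 ≈ -3.2083)
z(-204) - d = (-204)² - 1*(-5084389/1584780) = 41616 + 5084389/1584780 = 65957288869/1584780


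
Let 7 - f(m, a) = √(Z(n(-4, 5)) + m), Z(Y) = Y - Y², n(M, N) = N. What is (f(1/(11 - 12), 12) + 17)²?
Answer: (24 - I*√21)² ≈ 555.0 - 219.96*I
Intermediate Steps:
f(m, a) = 7 - √(-20 + m) (f(m, a) = 7 - √(5*(1 - 1*5) + m) = 7 - √(5*(1 - 5) + m) = 7 - √(5*(-4) + m) = 7 - √(-20 + m))
(f(1/(11 - 12), 12) + 17)² = ((7 - √(-20 + 1/(11 - 12))) + 17)² = ((7 - √(-20 + 1/(-1))) + 17)² = ((7 - √(-20 - 1)) + 17)² = ((7 - √(-21)) + 17)² = ((7 - I*√21) + 17)² = (24 - I*√21)²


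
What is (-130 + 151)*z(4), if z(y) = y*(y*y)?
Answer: 1344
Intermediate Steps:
z(y) = y³ (z(y) = y*y² = y³)
(-130 + 151)*z(4) = (-130 + 151)*4³ = 21*64 = 1344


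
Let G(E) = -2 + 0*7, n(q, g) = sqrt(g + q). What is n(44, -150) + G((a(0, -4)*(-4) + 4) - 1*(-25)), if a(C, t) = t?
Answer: -2 + I*sqrt(106) ≈ -2.0 + 10.296*I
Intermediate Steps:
G(E) = -2 (G(E) = -2 + 0 = -2)
n(44, -150) + G((a(0, -4)*(-4) + 4) - 1*(-25)) = sqrt(-150 + 44) - 2 = sqrt(-106) - 2 = I*sqrt(106) - 2 = -2 + I*sqrt(106)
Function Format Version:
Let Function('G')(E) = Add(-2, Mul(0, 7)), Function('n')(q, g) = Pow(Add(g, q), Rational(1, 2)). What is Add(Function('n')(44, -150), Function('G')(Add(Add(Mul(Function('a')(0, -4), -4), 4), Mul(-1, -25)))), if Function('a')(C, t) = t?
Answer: Add(-2, Mul(I, Pow(106, Rational(1, 2)))) ≈ Add(-2.0000, Mul(10.296, I))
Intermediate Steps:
Function('G')(E) = -2 (Function('G')(E) = Add(-2, 0) = -2)
Add(Function('n')(44, -150), Function('G')(Add(Add(Mul(Function('a')(0, -4), -4), 4), Mul(-1, -25)))) = Add(Pow(Add(-150, 44), Rational(1, 2)), -2) = Add(Pow(-106, Rational(1, 2)), -2) = Add(Mul(I, Pow(106, Rational(1, 2))), -2) = Add(-2, Mul(I, Pow(106, Rational(1, 2))))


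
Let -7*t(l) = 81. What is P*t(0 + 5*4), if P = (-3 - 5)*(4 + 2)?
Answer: 3888/7 ≈ 555.43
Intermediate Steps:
t(l) = -81/7 (t(l) = -⅐*81 = -81/7)
P = -48 (P = -8*6 = -48)
P*t(0 + 5*4) = -48*(-81/7) = 3888/7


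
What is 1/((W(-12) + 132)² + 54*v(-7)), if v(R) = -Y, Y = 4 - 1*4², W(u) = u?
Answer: 1/15048 ≈ 6.6454e-5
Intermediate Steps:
Y = -12 (Y = 4 - 1*16 = 4 - 16 = -12)
v(R) = 12 (v(R) = -1*(-12) = 12)
1/((W(-12) + 132)² + 54*v(-7)) = 1/((-12 + 132)² + 54*12) = 1/(120² + 648) = 1/(14400 + 648) = 1/15048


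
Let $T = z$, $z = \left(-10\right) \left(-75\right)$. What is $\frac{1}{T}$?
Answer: $\frac{1}{750} \approx 0.0013333$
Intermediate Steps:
$z = 750$
$T = 750$
$\frac{1}{T} = \frac{1}{750}$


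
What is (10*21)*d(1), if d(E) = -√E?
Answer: -210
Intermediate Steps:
(10*21)*d(1) = (10*21)*(-√1) = 210*(-1*1) = 210*(-1) = -210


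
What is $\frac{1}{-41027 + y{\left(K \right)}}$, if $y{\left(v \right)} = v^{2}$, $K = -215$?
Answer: $\frac{1}{5198} \approx 0.00019238$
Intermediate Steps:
$\frac{1}{-41027 + y{\left(K \right)}} = \frac{1}{-41027 + \left(-215\right)^{2}} = \frac{1}{-41027 + 46225} = \frac{1}{5198}$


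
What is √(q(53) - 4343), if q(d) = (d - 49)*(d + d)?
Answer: I*√3919 ≈ 62.602*I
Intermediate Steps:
q(d) = 2*d*(-49 + d) (q(d) = (-49 + d)*(2*d) = 2*d*(-49 + d))
√(q(53) - 4343) = √(2*53*(-49 + 53) - 4343) = √(2*53*4 - 4343) = √(424 - 4343) = √(-3919) = I*√3919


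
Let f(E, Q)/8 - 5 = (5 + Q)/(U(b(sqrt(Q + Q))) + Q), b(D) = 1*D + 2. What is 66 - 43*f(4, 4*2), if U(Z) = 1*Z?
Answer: -13814/7 ≈ -1973.4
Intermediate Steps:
b(D) = 2 + D (b(D) = D + 2 = 2 + D)
U(Z) = Z
f(E, Q) = 40 + 8*(5 + Q)/(2 + Q + sqrt(2)*sqrt(Q)) (f(E, Q) = 40 + 8*((5 + Q)/((2 + sqrt(Q + Q)) + Q)) = 40 + 8*((5 + Q)/((2 + sqrt(2*Q)) + Q)) = 40 + 8*((5 + Q)/((2 + sqrt(2)*sqrt(Q)) + Q)) = 40 + 8*((5 + Q)/(2 + Q + sqrt(2)*sqrt(Q))) = 40 + 8*(5 + Q)/(2 + Q + sqrt(2)*sqrt(Q)))
66 - 43*f(4, 4*2) = 66 - 344*(15 + 6*(4*2) + 5*sqrt(2)*sqrt(4*2))/(2 + 4*2 + sqrt(2)*sqrt(4*2)) = 66 - 344*(15 + 6*8 + 5*sqrt(2)*sqrt(8))/(2 + 8 + sqrt(2)*sqrt(8)) = 66 - 344*(15 + 48 + 5*sqrt(2)*(2*sqrt(2)))/(2 + 8 + sqrt(2)*(2*sqrt(2))) = 66 - 344*(15 + 48 + 20)/(2 + 8 + 4) = 66 - 344*83/14 = 66 - 43*332/7 = 66 - 14276/7 = -13814/7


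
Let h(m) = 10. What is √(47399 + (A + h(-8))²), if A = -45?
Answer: 4*√3039 ≈ 220.51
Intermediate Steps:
√(47399 + (A + h(-8))²) = √(47399 + (-45 + 10)²) = √(47399 + (-35)²) = √(47399 + 1225) = √48624 = 4*√3039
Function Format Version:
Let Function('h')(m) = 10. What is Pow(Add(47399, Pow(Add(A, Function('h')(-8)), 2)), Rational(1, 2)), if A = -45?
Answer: Mul(4, Pow(3039, Rational(1, 2))) ≈ 220.51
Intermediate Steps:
Pow(Add(47399, Pow(Add(A, Function('h')(-8)), 2)), Rational(1, 2)) = Pow(Add(47399, Pow(Add(-45, 10), 2)), Rational(1, 2)) = Pow(Add(47399, Pow(-35, 2)), Rational(1, 2)) = Pow(Add(47399, 1225), Rational(1, 2)) = Pow(48624, Rational(1, 2)) = Mul(4, Pow(3039, Rational(1, 2)))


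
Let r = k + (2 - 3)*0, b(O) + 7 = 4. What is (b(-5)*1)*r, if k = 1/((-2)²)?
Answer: -¾ ≈ -0.75000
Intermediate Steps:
b(O) = -3 (b(O) = -7 + 4 = -3)
k = ¼ (k = 1/4 = ¼ ≈ 0.25000)
r = ¼ (r = ¼ + (2 - 3)*0 = ¼ - 1*0 = ¼ + 0 = ¼ ≈ 0.25000)
(b(-5)*1)*r = -3*1*(¼) = -3*¼ = -¾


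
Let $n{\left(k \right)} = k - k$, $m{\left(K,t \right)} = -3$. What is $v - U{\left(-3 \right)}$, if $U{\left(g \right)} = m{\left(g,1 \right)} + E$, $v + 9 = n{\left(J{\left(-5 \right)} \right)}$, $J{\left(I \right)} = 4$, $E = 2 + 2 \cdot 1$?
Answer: $-10$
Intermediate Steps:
$E = 4$ ($E = 2 + 2 = 4$)
$n{\left(k \right)} = 0$
$v = -9$ ($v = -9 + 0 = -9$)
$U{\left(g \right)} = 1$ ($U{\left(g \right)} = -3 + 4 = 1$)
$v - U{\left(-3 \right)} = -9 - 1 = -10$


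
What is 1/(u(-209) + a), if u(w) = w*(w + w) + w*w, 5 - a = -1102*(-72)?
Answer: 1/51704 ≈ 1.9341e-5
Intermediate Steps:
a = -79339 (a = 5 - (-1102)*(-72) = 5 - 1*79344 = 5 - 79344 = -79339)
u(w) = 3*w² (u(w) = w*(2*w) + w² = 2*w² + w² = 3*w²)
1/(u(-209) + a) = 1/(3*(-209)² - 79339) = 1/(3*43681 - 79339) = 1/(131043 - 79339) = 1/51704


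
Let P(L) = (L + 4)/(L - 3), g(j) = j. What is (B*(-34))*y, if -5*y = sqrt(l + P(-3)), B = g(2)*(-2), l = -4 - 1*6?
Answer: -68*I*sqrt(366)/15 ≈ -86.728*I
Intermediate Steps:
l = -10 (l = -4 - 6 = -10)
P(L) = (4 + L)/(-3 + L)
B = -4 (B = 2*(-2) = -4)
y = -I*sqrt(366)/30 (y = -sqrt(-10 + (4 - 3)/(-3 - 3))/5 = -sqrt(-10 + 1/(-6))/5 = -sqrt(-10 - 1/6*1)/5 = -sqrt(-10 - 1/6)/5 = -I*sqrt(366)/30 ≈ -0.6377*I)
(B*(-34))*y = (-4*(-34))*(-I*sqrt(366)/30) = 136*(-I*sqrt(366)/30) = -68*I*sqrt(366)/15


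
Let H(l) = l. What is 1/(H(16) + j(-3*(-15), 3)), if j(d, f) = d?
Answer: 1/61 ≈ 0.016393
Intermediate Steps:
1/(H(16) + j(-3*(-15), 3)) = 1/(16 - 3*(-15)) = 1/(16 + 45) = 1/61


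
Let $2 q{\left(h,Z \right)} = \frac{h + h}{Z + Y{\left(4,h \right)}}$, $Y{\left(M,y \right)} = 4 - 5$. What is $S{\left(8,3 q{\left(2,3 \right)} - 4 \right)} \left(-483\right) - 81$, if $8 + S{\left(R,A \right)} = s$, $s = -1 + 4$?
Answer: $2334$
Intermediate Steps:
$Y{\left(M,y \right)} = -1$
$q{\left(h,Z \right)} = \frac{h}{-1 + Z}$ ($q{\left(h,Z \right)} = \frac{\left(h + h\right) \frac{1}{Z - 1}}{2} = \frac{2 h \frac{1}{-1 + Z}}{2} = \frac{h}{-1 + Z}$)
$s = 3$
$S{\left(R,A \right)} = -5$ ($S{\left(R,A \right)} = -8 + 3 = -5$)
$S{\left(8,3 q{\left(2,3 \right)} - 4 \right)} \left(-483\right) - 81 = \left(-5\right) \left(-483\right) - 81 = 2415 - 81 = 2334$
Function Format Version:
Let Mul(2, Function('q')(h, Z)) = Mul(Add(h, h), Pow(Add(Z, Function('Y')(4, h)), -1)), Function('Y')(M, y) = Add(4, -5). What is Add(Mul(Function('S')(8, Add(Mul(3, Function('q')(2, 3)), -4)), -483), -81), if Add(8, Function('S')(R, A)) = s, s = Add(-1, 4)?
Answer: 2334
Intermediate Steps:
Function('Y')(M, y) = -1
Function('q')(h, Z) = Mul(h, Pow(Add(-1, Z), -1)) (Function('q')(h, Z) = Mul(Rational(1, 2), Mul(Add(h, h), Pow(Add(Z, -1), -1))) = Mul(Rational(1, 2), Mul(Mul(2, h), Pow(Add(-1, Z), -1))) = Mul(Rational(1, 2), Mul(2, h, Pow(Add(-1, Z), -1))) = Mul(h, Pow(Add(-1, Z), -1)))
s = 3
Function('S')(R, A) = -5 (Function('S')(R, A) = Add(-8, 3) = -5)
Add(Mul(Function('S')(8, Add(Mul(3, Function('q')(2, 3)), -4)), -483), -81) = Add(Mul(-5, -483), -81) = Add(2415, -81) = 2334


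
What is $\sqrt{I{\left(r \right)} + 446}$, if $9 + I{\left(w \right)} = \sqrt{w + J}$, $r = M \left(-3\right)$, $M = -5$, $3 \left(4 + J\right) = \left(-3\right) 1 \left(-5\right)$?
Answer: $21$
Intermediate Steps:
$J = 1$ ($J = -4 + \frac{\left(-3\right) 1 \left(-5\right)}{3} = -4 + \frac{\left(-3\right) \left(-5\right)}{3} = -4 + \frac{1}{3} \cdot 15 = -4 + 5 = 1$)
$r = 15$ ($r = \left(-5\right) \left(-3\right) = 15$)
$I{\left(w \right)} = -9 + \sqrt{1 + w}$ ($I{\left(w \right)} = -9 + \sqrt{w + 1} = -9 + \sqrt{1 + w}$)
$\sqrt{I{\left(r \right)} + 446} = \sqrt{\left(-9 + \sqrt{1 + 15}\right) + 446} = \sqrt{\left(-9 + \sqrt{16}\right) + 446} = \sqrt{\left(-9 + 4\right) + 446} = \sqrt{-5 + 446} = \sqrt{441} = 21$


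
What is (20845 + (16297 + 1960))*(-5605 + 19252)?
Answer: 533624994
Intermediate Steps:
(20845 + (16297 + 1960))*(-5605 + 19252) = (20845 + 18257)*13647 = 39102*13647 = 533624994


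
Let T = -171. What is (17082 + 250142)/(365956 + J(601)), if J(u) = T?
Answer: 267224/365785 ≈ 0.73055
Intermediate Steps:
J(u) = -171
(17082 + 250142)/(365956 + J(601)) = (17082 + 250142)/(365956 - 171) = 267224/365785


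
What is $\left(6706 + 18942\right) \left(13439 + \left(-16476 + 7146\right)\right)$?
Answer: $105387632$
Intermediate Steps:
$\left(6706 + 18942\right) \left(13439 + \left(-16476 + 7146\right)\right) = 25648 \left(13439 - 9330\right) = 25648 \cdot 4109 = 105387632$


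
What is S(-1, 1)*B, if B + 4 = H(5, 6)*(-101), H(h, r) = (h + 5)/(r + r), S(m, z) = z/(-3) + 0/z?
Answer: 529/18 ≈ 29.389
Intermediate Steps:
S(m, z) = -z/3 (S(m, z) = z*(-1/3) + 0 = -z/3 + 0 = -z/3)
H(h, r) = (5 + h)/(2*r) (H(h, r) = (5 + h)/((2*r)) = (5 + h)*(1/(2*r)) = (5 + h)/(2*r))
B = -529/6 (B = -4 + ((1/2)*(5 + 5)/6)*(-101) = -4 + ((1/2)*(1/6)*10)*(-101) = -4 + (5/6)*(-101) = -4 - 505/6 = -529/6 ≈ -88.167)
S(-1, 1)*B = -1/3*1*(-529/6) = -1/3*(-529/6) = 529/18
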